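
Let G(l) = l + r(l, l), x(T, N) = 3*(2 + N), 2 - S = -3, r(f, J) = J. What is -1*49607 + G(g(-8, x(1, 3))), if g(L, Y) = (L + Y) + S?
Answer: -49583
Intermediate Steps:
S = 5 (S = 2 - 1*(-3) = 2 + 3 = 5)
x(T, N) = 6 + 3*N
g(L, Y) = 5 + L + Y (g(L, Y) = (L + Y) + 5 = 5 + L + Y)
G(l) = 2*l (G(l) = l + l = 2*l)
-1*49607 + G(g(-8, x(1, 3))) = -1*49607 + 2*(5 - 8 + (6 + 3*3)) = -49607 + 2*(5 - 8 + (6 + 9)) = -49607 + 2*(5 - 8 + 15) = -49607 + 2*12 = -49607 + 24 = -49583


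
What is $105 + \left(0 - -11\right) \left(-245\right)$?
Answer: $-2590$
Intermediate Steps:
$105 + \left(0 - -11\right) \left(-245\right) = 105 + \left(0 + 11\right) \left(-245\right) = 105 + 11 \left(-245\right) = 105 - 2695 = -2590$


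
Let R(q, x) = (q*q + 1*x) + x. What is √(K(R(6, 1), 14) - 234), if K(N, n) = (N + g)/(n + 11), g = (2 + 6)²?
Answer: 2*I*√1437/5 ≈ 15.163*I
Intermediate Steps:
g = 64 (g = 8² = 64)
R(q, x) = q² + 2*x (R(q, x) = (q² + x) + x = (x + q²) + x = q² + 2*x)
K(N, n) = (64 + N)/(11 + n) (K(N, n) = (N + 64)/(n + 11) = (64 + N)/(11 + n))
√(K(R(6, 1), 14) - 234) = √((64 + (6² + 2*1))/(11 + 14) - 234) = √((64 + (36 + 2))/25 - 234) = √((64 + 38)/25 - 234) = √((1/25)*102 - 234) = √(102/25 - 234) = √(-5748/25) = 2*I*√1437/5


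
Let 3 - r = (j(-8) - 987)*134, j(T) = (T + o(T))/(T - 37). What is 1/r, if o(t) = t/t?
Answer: 45/5950807 ≈ 7.5620e-6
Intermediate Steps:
o(t) = 1
j(T) = (1 + T)/(-37 + T) (j(T) = (T + 1)/(T - 37) = (1 + T)/(-37 + T))
r = 5950807/45 (r = 3 - ((1 - 8)/(-37 - 8) - 987)*134 = 3 - (-7/(-45) - 987)*134 = 3 - (-1/45*(-7) - 987)*134 = 3 - (7/45 - 987)*134 = 3 - (-44408)*134/45 = 3 - 1*(-5950672/45) = 3 + 5950672/45 = 5950807/45 ≈ 1.3224e+5)
1/r = 1/(5950807/45) = 45/5950807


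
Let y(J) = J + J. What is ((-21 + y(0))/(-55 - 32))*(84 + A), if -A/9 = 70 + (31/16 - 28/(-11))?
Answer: -722379/5104 ≈ -141.53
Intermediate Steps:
y(J) = 2*J
A = -117981/176 (A = -9*(70 + (31/16 - 28/(-11))) = -9*(70 + (31*(1/16) - 28*(-1/11))) = -9*(70 + (31/16 + 28/11)) = -9*(70 + 789/176) = -9*13109/176 = -117981/176 ≈ -670.35)
((-21 + y(0))/(-55 - 32))*(84 + A) = ((-21 + 2*0)/(-55 - 32))*(84 - 117981/176) = ((-21 + 0)/(-87))*(-103197/176) = -21*(-1/87)*(-103197/176) = (7/29)*(-103197/176) = -722379/5104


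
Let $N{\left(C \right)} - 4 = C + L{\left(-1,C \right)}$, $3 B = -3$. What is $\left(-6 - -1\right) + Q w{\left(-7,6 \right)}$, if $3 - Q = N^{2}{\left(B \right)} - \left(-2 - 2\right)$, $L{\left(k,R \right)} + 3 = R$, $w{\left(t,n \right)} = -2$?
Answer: $-1$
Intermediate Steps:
$L{\left(k,R \right)} = -3 + R$
$B = -1$ ($B = \frac{1}{3} \left(-3\right) = -1$)
$N{\left(C \right)} = 1 + 2 C$ ($N{\left(C \right)} = 4 + \left(C + \left(-3 + C\right)\right) = 4 + \left(-3 + 2 C\right) = 1 + 2 C$)
$Q = -2$ ($Q = 3 - \left(\left(1 + 2 \left(-1\right)\right)^{2} - \left(-2 - 2\right)\right) = 3 - \left(\left(1 - 2\right)^{2} - \left(-2 - 2\right)\right) = 3 - \left(\left(-1\right)^{2} - -4\right) = 3 - \left(1 + 4\right) = 3 - 5 = -2$)
$\left(-6 - -1\right) + Q w{\left(-7,6 \right)} = \left(-6 - -1\right) - -4 = \left(-6 + 1\right) + 4 = -5 + 4 = -1$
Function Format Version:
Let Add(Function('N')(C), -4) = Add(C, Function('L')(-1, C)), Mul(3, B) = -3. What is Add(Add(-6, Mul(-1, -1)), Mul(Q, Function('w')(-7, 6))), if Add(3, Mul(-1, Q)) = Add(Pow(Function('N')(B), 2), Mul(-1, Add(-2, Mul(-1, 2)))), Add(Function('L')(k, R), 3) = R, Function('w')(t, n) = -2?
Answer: -1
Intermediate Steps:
Function('L')(k, R) = Add(-3, R)
B = -1 (B = Mul(Rational(1, 3), -3) = -1)
Function('N')(C) = Add(1, Mul(2, C)) (Function('N')(C) = Add(4, Add(C, Add(-3, C))) = Add(4, Add(-3, Mul(2, C))) = Add(1, Mul(2, C)))
Q = -2 (Q = Add(3, Mul(-1, Add(Pow(Add(1, Mul(2, -1)), 2), Mul(-1, Add(-2, Mul(-1, 2)))))) = Add(3, Mul(-1, Add(Pow(Add(1, -2), 2), Mul(-1, Add(-2, -2))))) = Add(3, Mul(-1, Add(Pow(-1, 2), Mul(-1, -4)))) = Add(3, Mul(-1, Add(1, 4))) = Add(3, Mul(-1, 5)) = Add(3, -5) = -2)
Add(Add(-6, Mul(-1, -1)), Mul(Q, Function('w')(-7, 6))) = Add(Add(-6, Mul(-1, -1)), Mul(-2, -2)) = Add(Add(-6, 1), 4) = Add(-5, 4) = -1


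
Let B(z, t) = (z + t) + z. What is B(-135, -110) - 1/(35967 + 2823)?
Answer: -14740201/38790 ≈ -380.00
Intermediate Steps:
B(z, t) = t + 2*z (B(z, t) = (t + z) + z = t + 2*z)
B(-135, -110) - 1/(35967 + 2823) = (-110 + 2*(-135)) - 1/(35967 + 2823) = (-110 - 270) - 1/38790 = -380 - 1*1/38790 = -380 - 1/38790 = -14740201/38790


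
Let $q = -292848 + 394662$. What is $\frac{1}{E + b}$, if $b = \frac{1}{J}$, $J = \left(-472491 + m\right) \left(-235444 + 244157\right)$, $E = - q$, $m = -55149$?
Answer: $- \frac{4597327320}{468072283758481} \approx -9.8218 \cdot 10^{-6}$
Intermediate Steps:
$q = 101814$
$E = -101814$ ($E = \left(-1\right) 101814 = -101814$)
$J = -4597327320$ ($J = \left(-472491 - 55149\right) \left(-235444 + 244157\right) = \left(-527640\right) 8713 = -4597327320$)
$b = - \frac{1}{4597327320}$ ($b = \frac{1}{-4597327320} = - \frac{1}{4597327320} \approx -2.1752 \cdot 10^{-10}$)
$\frac{1}{E + b} = \frac{1}{-101814 - \frac{1}{4597327320}} = \frac{1}{- \frac{468072283758481}{4597327320}} = - \frac{4597327320}{468072283758481}$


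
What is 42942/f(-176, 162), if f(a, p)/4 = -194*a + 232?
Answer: 21471/68752 ≈ 0.31230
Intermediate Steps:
f(a, p) = 928 - 776*a (f(a, p) = 4*(-194*a + 232) = 4*(232 - 194*a) = 928 - 776*a)
42942/f(-176, 162) = 42942/(928 - 776*(-176)) = 42942/(928 + 136576) = 42942/137504 = 42942*(1/137504) = 21471/68752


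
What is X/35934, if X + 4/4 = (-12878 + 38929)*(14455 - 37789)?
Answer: -607874035/35934 ≈ -16916.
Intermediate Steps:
X = -607874035 (X = -1 + (-12878 + 38929)*(14455 - 37789) = -1 + 26051*(-23334) = -1 - 607874034 = -607874035)
X/35934 = -607874035/35934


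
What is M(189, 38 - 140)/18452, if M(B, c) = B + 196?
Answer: 55/2636 ≈ 0.020865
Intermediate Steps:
M(B, c) = 196 + B
M(189, 38 - 140)/18452 = (196 + 189)/18452 = 385*(1/18452) = 55/2636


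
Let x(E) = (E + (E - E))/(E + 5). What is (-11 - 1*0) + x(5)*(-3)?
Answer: -25/2 ≈ -12.500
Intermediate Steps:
x(E) = E/(5 + E) (x(E) = (E + 0)/(5 + E) = E/(5 + E))
(-11 - 1*0) + x(5)*(-3) = (-11 - 1*0) + (5/(5 + 5))*(-3) = (-11 + 0) + (5/10)*(-3) = -11 + (5*(⅒))*(-3) = -11 + (½)*(-3) = -11 - 3/2 = -25/2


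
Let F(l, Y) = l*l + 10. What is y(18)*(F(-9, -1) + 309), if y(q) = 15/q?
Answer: 1000/3 ≈ 333.33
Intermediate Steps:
F(l, Y) = 10 + l**2 (F(l, Y) = l**2 + 10 = 10 + l**2)
y(18)*(F(-9, -1) + 309) = (15/18)*((10 + (-9)**2) + 309) = (15*(1/18))*((10 + 81) + 309) = 5*(91 + 309)/6 = (5/6)*400 = 1000/3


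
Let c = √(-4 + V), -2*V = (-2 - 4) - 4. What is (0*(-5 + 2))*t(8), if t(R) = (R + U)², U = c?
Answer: 0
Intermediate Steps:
V = 5 (V = -((-2 - 4) - 4)/2 = -(-6 - 4)/2 = -½*(-10) = 5)
c = 1 (c = √(-4 + 5) = √1 = 1)
U = 1
t(R) = (1 + R)² (t(R) = (R + 1)² = (1 + R)²)
(0*(-5 + 2))*t(8) = (0*(-5 + 2))*(1 + 8)² = (0*(-3))*9² = 0*81 = 0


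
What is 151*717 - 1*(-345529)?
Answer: 453796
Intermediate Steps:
151*717 - 1*(-345529) = 108267 + 345529 = 453796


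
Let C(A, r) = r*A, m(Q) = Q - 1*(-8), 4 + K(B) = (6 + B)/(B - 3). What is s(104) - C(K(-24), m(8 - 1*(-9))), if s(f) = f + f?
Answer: 874/3 ≈ 291.33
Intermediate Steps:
K(B) = -4 + (6 + B)/(-3 + B) (K(B) = -4 + (6 + B)/(B - 3) = -4 + (6 + B)/(-3 + B))
m(Q) = 8 + Q (m(Q) = Q + 8 = 8 + Q)
s(f) = 2*f
C(A, r) = A*r
s(104) - C(K(-24), m(8 - 1*(-9))) = 2*104 - 3*(6 - 1*(-24))/(-3 - 24)*(8 + (8 - 1*(-9))) = 208 - 3*(6 + 24)/(-27)*(8 + (8 + 9)) = 208 - 3*(-1/27)*30*(8 + 17) = 208 - (-10)*25/3 = 208 - 1*(-250/3) = 208 + 250/3 = 874/3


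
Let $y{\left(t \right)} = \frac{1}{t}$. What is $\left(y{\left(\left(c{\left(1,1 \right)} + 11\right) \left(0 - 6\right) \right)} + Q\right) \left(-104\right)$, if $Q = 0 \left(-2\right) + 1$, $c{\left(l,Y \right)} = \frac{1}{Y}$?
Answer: $- \frac{923}{9} \approx -102.56$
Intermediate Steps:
$Q = 1$ ($Q = 0 + 1 = 1$)
$\left(y{\left(\left(c{\left(1,1 \right)} + 11\right) \left(0 - 6\right) \right)} + Q\right) \left(-104\right) = \left(\frac{1}{\left(1^{-1} + 11\right) \left(0 - 6\right)} + 1\right) \left(-104\right) = \left(\frac{1}{\left(1 + 11\right) \left(-6\right)} + 1\right) \left(-104\right) = \left(\frac{1}{12 \left(-6\right)} + 1\right) \left(-104\right) = \left(\frac{1}{-72} + 1\right) \left(-104\right) = \left(- \frac{1}{72} + 1\right) \left(-104\right) = \frac{71}{72} \left(-104\right) = - \frac{923}{9}$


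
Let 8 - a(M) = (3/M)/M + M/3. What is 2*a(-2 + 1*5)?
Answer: 40/3 ≈ 13.333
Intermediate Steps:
a(M) = 8 - 3/M² - M/3 (a(M) = 8 - ((3/M)/M + M/3) = 8 - (3/M² + M*(⅓)) = 8 - (3/M² + M/3) = 8 + (-3/M² - M/3) = 8 - 3/M² - M/3)
2*a(-2 + 1*5) = 2*(8 - 3/(-2 + 1*5)² - (-2 + 1*5)/3) = 2*(8 - 3/(-2 + 5)² - (-2 + 5)/3) = 2*(8 - 3/3² - ⅓*3) = 2*(8 - 3*⅑ - 1) = 2*(8 - ⅓ - 1) = 2*(20/3) = 40/3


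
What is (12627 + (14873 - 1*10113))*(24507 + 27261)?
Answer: 900090216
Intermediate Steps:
(12627 + (14873 - 1*10113))*(24507 + 27261) = (12627 + (14873 - 10113))*51768 = (12627 + 4760)*51768 = 17387*51768 = 900090216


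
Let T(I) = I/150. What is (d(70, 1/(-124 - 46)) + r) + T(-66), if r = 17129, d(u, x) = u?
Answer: 429964/25 ≈ 17199.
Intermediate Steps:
T(I) = I/150 (T(I) = I*(1/150) = I/150)
(d(70, 1/(-124 - 46)) + r) + T(-66) = (70 + 17129) + (1/150)*(-66) = 17199 - 11/25 = 429964/25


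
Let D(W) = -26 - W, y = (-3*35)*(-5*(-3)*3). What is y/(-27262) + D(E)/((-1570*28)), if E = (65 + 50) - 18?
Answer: 105532113/599218760 ≈ 0.17612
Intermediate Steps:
E = 97 (E = 115 - 18 = 97)
y = -4725 (y = -1575*3 = -105*45 = -4725)
y/(-27262) + D(E)/((-1570*28)) = -4725/(-27262) + (-26 - 1*97)/((-1570*28)) = -4725*(-1/27262) + (-26 - 97)/(-43960) = 4725/27262 - 123*(-1/43960) = 4725/27262 + 123/43960 = 105532113/599218760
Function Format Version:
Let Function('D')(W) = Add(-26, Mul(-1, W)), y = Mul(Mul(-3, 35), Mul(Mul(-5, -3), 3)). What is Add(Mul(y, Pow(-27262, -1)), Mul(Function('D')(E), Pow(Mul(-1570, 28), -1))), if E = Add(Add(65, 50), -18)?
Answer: Rational(105532113, 599218760) ≈ 0.17612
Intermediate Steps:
E = 97 (E = Add(115, -18) = 97)
y = -4725 (y = Mul(-105, Mul(15, 3)) = Mul(-105, 45) = -4725)
Add(Mul(y, Pow(-27262, -1)), Mul(Function('D')(E), Pow(Mul(-1570, 28), -1))) = Add(Mul(-4725, Pow(-27262, -1)), Mul(Add(-26, Mul(-1, 97)), Pow(Mul(-1570, 28), -1))) = Add(Mul(-4725, Rational(-1, 27262)), Mul(Add(-26, -97), Pow(-43960, -1))) = Add(Rational(4725, 27262), Mul(-123, Rational(-1, 43960))) = Add(Rational(4725, 27262), Rational(123, 43960)) = Rational(105532113, 599218760)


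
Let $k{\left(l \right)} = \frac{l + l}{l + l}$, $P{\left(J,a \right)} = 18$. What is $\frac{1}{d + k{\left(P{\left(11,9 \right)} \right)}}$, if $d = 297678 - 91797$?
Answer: $\frac{1}{205882} \approx 4.8572 \cdot 10^{-6}$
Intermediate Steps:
$k{\left(l \right)} = 1$ ($k{\left(l \right)} = \frac{2 l}{2 l} = 2 l \frac{1}{2 l} = 1$)
$d = 205881$
$\frac{1}{d + k{\left(P{\left(11,9 \right)} \right)}} = \frac{1}{205881 + 1} = \frac{1}{205882}$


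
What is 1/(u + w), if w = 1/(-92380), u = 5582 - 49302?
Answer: -92380/4038853601 ≈ -2.2873e-5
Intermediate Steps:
u = -43720
w = -1/92380 ≈ -1.0825e-5
1/(u + w) = 1/(-43720 - 1/92380) = 1/(-4038853601/92380) = -92380/4038853601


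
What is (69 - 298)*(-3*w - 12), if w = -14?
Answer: -6870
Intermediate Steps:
(69 - 298)*(-3*w - 12) = (69 - 298)*(-3*(-14) - 12) = -229*(42 - 12) = -229*30 = -6870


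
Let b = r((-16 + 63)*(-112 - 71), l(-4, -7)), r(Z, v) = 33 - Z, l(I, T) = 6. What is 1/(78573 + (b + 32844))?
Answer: 1/120051 ≈ 8.3298e-6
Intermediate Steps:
b = 8634 (b = 33 - (-16 + 63)*(-112 - 71) = 33 - 47*(-183) = 33 - 1*(-8601) = 33 + 8601 = 8634)
1/(78573 + (b + 32844)) = 1/(78573 + (8634 + 32844)) = 1/(78573 + 41478) = 1/120051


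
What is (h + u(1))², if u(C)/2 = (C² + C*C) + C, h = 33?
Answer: 1521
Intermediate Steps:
u(C) = 2*C + 4*C² (u(C) = 2*((C² + C*C) + C) = 2*((C² + C²) + C) = 2*(2*C² + C) = 2*(C + 2*C²) = 2*C + 4*C²)
(h + u(1))² = (33 + 2*1*(1 + 2*1))² = (33 + 2*1*(1 + 2))² = (33 + 2*1*3)² = (33 + 6)² = 39² = 1521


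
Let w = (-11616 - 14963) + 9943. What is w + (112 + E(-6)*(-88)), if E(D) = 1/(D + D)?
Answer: -49550/3 ≈ -16517.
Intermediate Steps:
E(D) = 1/(2*D)
w = -16636 (w = -26579 + 9943 = -16636)
w + (112 + E(-6)*(-88)) = -16636 + (112 + ((1/2)/(-6))*(-88)) = -16636 + (112 + ((1/2)*(-1/6))*(-88)) = -16636 + (112 - 1/12*(-88)) = -16636 + (112 + 22/3) = -16636 + 358/3 = -49550/3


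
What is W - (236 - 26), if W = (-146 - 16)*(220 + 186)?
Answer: -65982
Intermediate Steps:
W = -65772 (W = -162*406 = -65772)
W - (236 - 26) = -65772 - (236 - 26) = -65772 - 1*210 = -65772 - 210 = -65982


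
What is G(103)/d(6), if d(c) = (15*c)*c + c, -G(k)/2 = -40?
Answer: 40/273 ≈ 0.14652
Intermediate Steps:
G(k) = 80 (G(k) = -2*(-40) = 80)
d(c) = c + 15*c**2 (d(c) = 15*c**2 + c = c + 15*c**2)
G(103)/d(6) = 80/((6*(1 + 15*6))) = 80/((6*(1 + 90))) = 80/((6*91)) = 80/546 = 80*(1/546) = 40/273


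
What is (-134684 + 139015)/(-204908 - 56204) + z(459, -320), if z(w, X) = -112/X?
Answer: 435291/1305560 ≈ 0.33341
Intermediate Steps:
(-134684 + 139015)/(-204908 - 56204) + z(459, -320) = (-134684 + 139015)/(-204908 - 56204) - 112/(-320) = 4331/(-261112) - 112*(-1/320) = 4331*(-1/261112) + 7/20 = -4331/261112 + 7/20 = 435291/1305560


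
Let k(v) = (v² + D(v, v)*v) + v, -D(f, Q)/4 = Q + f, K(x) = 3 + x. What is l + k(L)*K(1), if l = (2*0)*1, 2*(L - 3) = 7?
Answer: -1157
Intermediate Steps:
D(f, Q) = -4*Q - 4*f (D(f, Q) = -4*(Q + f) = -4*Q - 4*f)
L = 13/2 (L = 3 + (½)*7 = 3 + 7/2 = 13/2 ≈ 6.5000)
k(v) = v - 7*v² (k(v) = (v² + (-4*v - 4*v)*v) + v = (v² + (-8*v)*v) + v = (v² - 8*v²) + v = -7*v² + v = v - 7*v²)
l = 0 (l = 0*1 = 0)
l + k(L)*K(1) = 0 + (13*(1 - 7*13/2)/2)*(3 + 1) = 0 + (13*(1 - 91/2)/2)*4 = 0 + ((13/2)*(-89/2))*4 = 0 - 1157/4*4 = 0 - 1157 = -1157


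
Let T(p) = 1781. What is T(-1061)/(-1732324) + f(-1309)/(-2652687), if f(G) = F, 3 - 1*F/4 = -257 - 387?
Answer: -9207690059/4595313354588 ≈ -0.0020037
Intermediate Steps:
F = 2588 (F = 12 - 4*(-257 - 387) = 12 - 4*(-644) = 12 + 2576 = 2588)
f(G) = 2588
T(-1061)/(-1732324) + f(-1309)/(-2652687) = 1781/(-1732324) + 2588/(-2652687) = 1781*(-1/1732324) + 2588*(-1/2652687) = -1781/1732324 - 2588/2652687 = -9207690059/4595313354588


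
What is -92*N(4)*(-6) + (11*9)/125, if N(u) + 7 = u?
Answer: -206901/125 ≈ -1655.2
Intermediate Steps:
N(u) = -7 + u
-92*N(4)*(-6) + (11*9)/125 = -92*(-7 + 4)*(-6) + (11*9)/125 = -(-276)*(-6) + 99*(1/125) = -92*18 + 99/125 = -1656 + 99/125 = -206901/125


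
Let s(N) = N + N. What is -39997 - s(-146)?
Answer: -39705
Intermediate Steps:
s(N) = 2*N
-39997 - s(-146) = -39997 - 2*(-146) = -39997 - 1*(-292) = -39997 + 292 = -39705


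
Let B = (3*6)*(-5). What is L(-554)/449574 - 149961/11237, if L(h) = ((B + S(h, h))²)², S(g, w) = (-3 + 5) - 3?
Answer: 703158270143/5051863038 ≈ 139.19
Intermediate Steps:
B = -90 (B = 18*(-5) = -90)
S(g, w) = -1 (S(g, w) = 2 - 3 = -1)
L(h) = 68574961 (L(h) = ((-90 - 1)²)² = ((-91)²)² = 8281² = 68574961)
L(-554)/449574 - 149961/11237 = 68574961/449574 - 149961/11237 = 703158270143/5051863038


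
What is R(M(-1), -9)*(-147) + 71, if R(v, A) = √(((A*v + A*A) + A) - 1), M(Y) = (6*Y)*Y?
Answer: 71 - 147*√17 ≈ -535.10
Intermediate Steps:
M(Y) = 6*Y²
R(v, A) = √(-1 + A + A² + A*v) (R(v, A) = √(((A*v + A²) + A) - 1) = √(((A² + A*v) + A) - 1) = √((A + A² + A*v) - 1) = √(-1 + A + A² + A*v))
R(M(-1), -9)*(-147) + 71 = √(-1 - 9 + (-9)² - 54*(-1)²)*(-147) + 71 = √(-1 - 9 + 81 - 54)*(-147) + 71 = √17*(-147) + 71 = -147*√17 + 71 = 71 - 147*√17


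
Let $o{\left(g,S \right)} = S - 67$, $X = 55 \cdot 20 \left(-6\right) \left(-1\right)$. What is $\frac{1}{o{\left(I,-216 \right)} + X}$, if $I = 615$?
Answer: $\frac{1}{6317} \approx 0.0001583$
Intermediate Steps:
$X = 6600$ ($X = 1100 \left(-6\right) \left(-1\right) = \left(-6600\right) \left(-1\right) = 6600$)
$o{\left(g,S \right)} = -67 + S$
$\frac{1}{o{\left(I,-216 \right)} + X} = \frac{1}{\left(-67 - 216\right) + 6600} = \frac{1}{-283 + 6600} = \frac{1}{6317}$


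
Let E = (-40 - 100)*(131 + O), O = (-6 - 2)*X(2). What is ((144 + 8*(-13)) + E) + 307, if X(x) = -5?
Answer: -23593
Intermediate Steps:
O = 40 (O = (-6 - 2)*(-5) = -8*(-5) = 40)
E = -23940 (E = (-40 - 100)*(131 + 40) = -140*171 = -23940)
((144 + 8*(-13)) + E) + 307 = ((144 + 8*(-13)) - 23940) + 307 = ((144 - 104) - 23940) + 307 = (40 - 23940) + 307 = -23900 + 307 = -23593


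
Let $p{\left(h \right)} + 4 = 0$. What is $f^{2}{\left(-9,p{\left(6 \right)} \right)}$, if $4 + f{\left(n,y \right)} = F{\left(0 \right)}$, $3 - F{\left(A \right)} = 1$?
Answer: $4$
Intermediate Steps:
$F{\left(A \right)} = 2$ ($F{\left(A \right)} = 3 - 1 = 2$)
$p{\left(h \right)} = -4$ ($p{\left(h \right)} = -4 + 0 = -4$)
$f{\left(n,y \right)} = -2$ ($f{\left(n,y \right)} = -4 + 2 = -2$)
$f^{2}{\left(-9,p{\left(6 \right)} \right)} = \left(-2\right)^{2} = 4$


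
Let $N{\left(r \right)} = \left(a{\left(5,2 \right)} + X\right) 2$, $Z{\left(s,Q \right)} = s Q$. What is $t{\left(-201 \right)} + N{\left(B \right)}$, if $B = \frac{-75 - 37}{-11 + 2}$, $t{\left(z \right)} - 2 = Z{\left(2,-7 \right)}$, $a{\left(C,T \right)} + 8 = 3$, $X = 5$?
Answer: $-12$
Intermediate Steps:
$a{\left(C,T \right)} = -5$ ($a{\left(C,T \right)} = -8 + 3 = -5$)
$Z{\left(s,Q \right)} = Q s$
$t{\left(z \right)} = -12$ ($t{\left(z \right)} = 2 - 14 = -12$)
$B = \frac{112}{9}$ ($B = - \frac{112}{-9} = \left(-112\right) \left(- \frac{1}{9}\right) = \frac{112}{9} \approx 12.444$)
$N{\left(r \right)} = 0$ ($N{\left(r \right)} = \left(-5 + 5\right) 2 = 0 \cdot 2 = 0$)
$t{\left(-201 \right)} + N{\left(B \right)} = -12 + 0 = -12$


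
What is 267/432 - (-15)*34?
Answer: 73529/144 ≈ 510.62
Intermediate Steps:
267/432 - (-15)*34 = 267*(1/432) - 15*(-34) = 89/144 + 510 = 73529/144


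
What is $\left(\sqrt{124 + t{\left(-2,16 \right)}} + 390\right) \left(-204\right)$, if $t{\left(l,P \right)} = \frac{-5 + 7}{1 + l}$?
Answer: $-79560 - 204 \sqrt{122} \approx -81813.0$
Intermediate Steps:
$t{\left(l,P \right)} = \frac{2}{1 + l}$
$\left(\sqrt{124 + t{\left(-2,16 \right)}} + 390\right) \left(-204\right) = \left(\sqrt{124 + \frac{2}{1 - 2}} + 390\right) \left(-204\right) = \left(\sqrt{124 + \frac{2}{-1}} + 390\right) \left(-204\right) = \left(\sqrt{124 + 2 \left(-1\right)} + 390\right) \left(-204\right) = \left(\sqrt{124 - 2} + 390\right) \left(-204\right) = \left(\sqrt{122} + 390\right) \left(-204\right) = \left(390 + \sqrt{122}\right) \left(-204\right) = -79560 - 204 \sqrt{122}$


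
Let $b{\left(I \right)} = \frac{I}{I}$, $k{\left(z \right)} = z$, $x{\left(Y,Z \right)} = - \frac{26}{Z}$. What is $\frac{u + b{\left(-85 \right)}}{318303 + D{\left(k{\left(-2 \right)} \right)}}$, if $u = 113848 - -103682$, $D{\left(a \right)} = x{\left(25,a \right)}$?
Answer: $\frac{217531}{318316} \approx 0.68338$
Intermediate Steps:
$D{\left(a \right)} = - \frac{26}{a}$
$b{\left(I \right)} = 1$
$u = 217530$ ($u = 113848 + 103682 = 217530$)
$\frac{u + b{\left(-85 \right)}}{318303 + D{\left(k{\left(-2 \right)} \right)}} = \frac{217530 + 1}{318303 - \frac{26}{-2}} = \frac{217531}{318303 - -13} = \frac{217531}{318303 + 13} = \frac{217531}{318316}$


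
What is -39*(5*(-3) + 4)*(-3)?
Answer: -1287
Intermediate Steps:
-39*(5*(-3) + 4)*(-3) = -39*(-15 + 4)*(-3) = -(-429)*(-3) = -39*33 = -1287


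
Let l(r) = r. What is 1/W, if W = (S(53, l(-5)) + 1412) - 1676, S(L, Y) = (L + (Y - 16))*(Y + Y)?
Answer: -1/584 ≈ -0.0017123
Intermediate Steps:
S(L, Y) = 2*Y*(-16 + L + Y) (S(L, Y) = (L + (-16 + Y))*(2*Y) = (-16 + L + Y)*(2*Y) = 2*Y*(-16 + L + Y))
W = -584 (W = (2*(-5)*(-16 + 53 - 5) + 1412) - 1676 = (2*(-5)*32 + 1412) - 1676 = (-320 + 1412) - 1676 = 1092 - 1676 = -584)
1/W = 1/(-584) = -1/584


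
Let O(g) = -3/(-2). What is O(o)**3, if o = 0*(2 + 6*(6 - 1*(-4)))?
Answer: 27/8 ≈ 3.3750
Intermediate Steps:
o = 0 (o = 0*(2 + 6*(6 + 4)) = 0*(2 + 6*10) = 0*(2 + 60) = 0*62 = 0)
O(g) = 3/2 (O(g) = -3*(-1/2) = 3/2)
O(o)**3 = (3/2)**3 = 27/8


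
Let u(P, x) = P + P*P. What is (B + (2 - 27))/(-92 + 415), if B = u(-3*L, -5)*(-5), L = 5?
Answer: -1075/323 ≈ -3.3282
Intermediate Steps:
u(P, x) = P + P²
B = -1050 (B = ((-3*5)*(1 - 3*5))*(-5) = -15*(1 - 15)*(-5) = -15*(-14)*(-5) = 210*(-5) = -1050)
(B + (2 - 27))/(-92 + 415) = (-1050 + (2 - 27))/(-92 + 415) = (-1050 - 25)/323 = -1075*1/323 = -1075/323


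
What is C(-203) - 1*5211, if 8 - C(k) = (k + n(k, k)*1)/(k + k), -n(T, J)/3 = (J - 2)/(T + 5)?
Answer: -139433191/26796 ≈ -5203.5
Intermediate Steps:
n(T, J) = -3*(-2 + J)/(5 + T) (n(T, J) = -3*(J - 2)/(T + 5) = -3*(-2 + J)/(5 + T))
C(k) = 8 - (k + 3*(2 - k)/(5 + k))/(2*k) (C(k) = 8 - (k + (3*(2 - k)/(5 + k))*1)/(k + k) = 8 - (k + 3*(2 - k)/(5 + k))/(2*k))
C(-203) - 1*5211 = (3/2)*(-2 + 5*(-203)² + 26*(-203))/(-203*(5 - 203)) - 1*5211 = (3/2)*(-1/203)*(-2 + 5*41209 - 5278)/(-198) - 5211 = (3/2)*(-1/203)*(-1/198)*(-2 + 206045 - 5278) - 5211 = (3/2)*(-1/203)*(-1/198)*200765 - 5211 = 200765/26796 - 5211 = -139433191/26796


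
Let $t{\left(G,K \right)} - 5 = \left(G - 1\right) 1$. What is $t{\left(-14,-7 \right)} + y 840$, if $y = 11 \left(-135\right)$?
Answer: $-1247410$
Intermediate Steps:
$t{\left(G,K \right)} = 4 + G$ ($t{\left(G,K \right)} = 5 + \left(G - 1\right) 1 = 5 + \left(-1 + G\right) 1 = 5 + \left(-1 + G\right) = 4 + G$)
$y = -1485$
$t{\left(-14,-7 \right)} + y 840 = \left(4 - 14\right) - 1247400 = -10 - 1247400 = -1247410$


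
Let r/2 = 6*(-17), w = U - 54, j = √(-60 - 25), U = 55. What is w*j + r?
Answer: -204 + I*√85 ≈ -204.0 + 9.2195*I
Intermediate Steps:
j = I*√85 (j = √(-85) = I*√85 ≈ 9.2195*I)
w = 1 (w = 55 - 54 = 1)
r = -204 (r = 2*(6*(-17)) = 2*(-102) = -204)
w*j + r = 1*(I*√85) - 204 = I*√85 - 204 = -204 + I*√85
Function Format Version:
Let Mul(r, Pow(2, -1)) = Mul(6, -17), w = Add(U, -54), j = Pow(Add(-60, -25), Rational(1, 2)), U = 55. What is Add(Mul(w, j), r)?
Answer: Add(-204, Mul(I, Pow(85, Rational(1, 2)))) ≈ Add(-204.00, Mul(9.2195, I))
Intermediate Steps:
j = Mul(I, Pow(85, Rational(1, 2))) (j = Pow(-85, Rational(1, 2)) = Mul(I, Pow(85, Rational(1, 2))) ≈ Mul(9.2195, I))
w = 1 (w = Add(55, -54) = 1)
r = -204 (r = Mul(2, Mul(6, -17)) = Mul(2, -102) = -204)
Add(Mul(w, j), r) = Add(Mul(1, Mul(I, Pow(85, Rational(1, 2)))), -204) = Add(Mul(I, Pow(85, Rational(1, 2))), -204) = Add(-204, Mul(I, Pow(85, Rational(1, 2))))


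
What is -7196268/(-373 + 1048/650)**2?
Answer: -760105807500/14568731401 ≈ -52.174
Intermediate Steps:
-7196268/(-373 + 1048/650)**2 = -7196268/(-373 + 1048*(1/650))**2 = -7196268/(-373 + 524/325)**2 = -7196268/((-120701/325)**2) = -7196268/14568731401/105625 = -7196268*105625/14568731401 = -760105807500/14568731401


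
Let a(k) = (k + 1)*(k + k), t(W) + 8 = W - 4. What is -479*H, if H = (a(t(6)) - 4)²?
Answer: -1502144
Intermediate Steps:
t(W) = -12 + W (t(W) = -8 + (W - 4) = -8 + (-4 + W) = -12 + W)
a(k) = 2*k*(1 + k) (a(k) = (1 + k)*(2*k) = 2*k*(1 + k))
H = 3136 (H = (2*(-12 + 6)*(1 + (-12 + 6)) - 4)² = (2*(-6)*(1 - 6) - 4)² = (2*(-6)*(-5) - 4)² = (60 - 4)² = 56² = 3136)
-479*H = -479*3136 = -1502144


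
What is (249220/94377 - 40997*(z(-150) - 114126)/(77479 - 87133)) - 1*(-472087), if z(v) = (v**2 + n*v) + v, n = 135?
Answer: -553309241528/151852593 ≈ -3643.7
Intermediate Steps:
z(v) = v**2 + 136*v (z(v) = (v**2 + 135*v) + v = v**2 + 136*v)
(249220/94377 - 40997*(z(-150) - 114126)/(77479 - 87133)) - 1*(-472087) = (249220/94377 - 40997*(-150*(136 - 150) - 114126)/(77479 - 87133)) - 1*(-472087) = (249220*(1/94377) - 40997/((-9654/(-150*(-14) - 114126)))) + 472087 = (249220/94377 - 40997/((-9654/(2100 - 114126)))) + 472087 = (249220/94377 - 40997/((-9654/(-112026)))) + 472087 = (249220/94377 - 40997/((-9654*(-1/112026)))) + 472087 = (249220/94377 - 40997/1609/18671) + 472087 = (249220/94377 - 40997*18671/1609) + 472087 = (249220/94377 - 765454987/1609) + 472087 = -72240944313119/151852593 + 472087 = -553309241528/151852593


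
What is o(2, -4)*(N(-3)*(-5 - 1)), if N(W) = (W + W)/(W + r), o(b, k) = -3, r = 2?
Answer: 108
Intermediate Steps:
N(W) = 2*W/(2 + W) (N(W) = (W + W)/(W + 2) = (2*W)/(2 + W) = 2*W/(2 + W))
o(2, -4)*(N(-3)*(-5 - 1)) = -3*2*(-3)/(2 - 3)*(-5 - 1) = -3*2*(-3)/(-1)*(-6) = -3*2*(-3)*(-1)*(-6) = -18*(-6) = -3*(-36) = 108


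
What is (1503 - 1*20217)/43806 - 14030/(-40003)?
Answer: -22336327/292061903 ≈ -0.076478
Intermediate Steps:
(1503 - 1*20217)/43806 - 14030/(-40003) = (1503 - 20217)*(1/43806) - 14030*(-1/40003) = -18714*1/43806 + 14030/40003 = -3119/7301 + 14030/40003 = -22336327/292061903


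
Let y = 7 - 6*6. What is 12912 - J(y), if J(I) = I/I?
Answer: 12911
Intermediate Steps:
y = -29 (y = 7 - 36 = -29)
J(I) = 1
12912 - J(y) = 12912 - 1*1 = 12912 - 1 = 12911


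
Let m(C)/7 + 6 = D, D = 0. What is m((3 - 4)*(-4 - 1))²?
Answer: 1764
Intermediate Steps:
m(C) = -42 (m(C) = -42 + 7*0 = -42 + 0 = -42)
m((3 - 4)*(-4 - 1))² = (-42)² = 1764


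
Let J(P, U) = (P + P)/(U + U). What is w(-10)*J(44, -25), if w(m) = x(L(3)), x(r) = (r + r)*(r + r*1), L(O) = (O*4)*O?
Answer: -228096/25 ≈ -9123.8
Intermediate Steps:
L(O) = 4*O**2 (L(O) = (4*O)*O = 4*O**2)
x(r) = 4*r**2 (x(r) = (2*r)*(r + r) = (2*r)*(2*r) = 4*r**2)
w(m) = 5184 (w(m) = 4*(4*3**2)**2 = 4*(4*9)**2 = 4*36**2 = 4*1296 = 5184)
J(P, U) = P/U (J(P, U) = (2*P)/((2*U)) = (2*P)*(1/(2*U)) = P/U)
w(-10)*J(44, -25) = 5184*(44/(-25)) = 5184*(44*(-1/25)) = 5184*(-44/25) = -228096/25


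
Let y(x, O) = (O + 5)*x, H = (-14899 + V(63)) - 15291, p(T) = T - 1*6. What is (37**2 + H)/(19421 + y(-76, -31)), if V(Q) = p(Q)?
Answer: -28764/21397 ≈ -1.3443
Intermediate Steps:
p(T) = -6 + T (p(T) = T - 6 = -6 + T)
V(Q) = -6 + Q
H = -30133 (H = (-14899 + (-6 + 63)) - 15291 = (-14899 + 57) - 15291 = -14842 - 15291 = -30133)
y(x, O) = x*(5 + O) (y(x, O) = (5 + O)*x = x*(5 + O))
(37**2 + H)/(19421 + y(-76, -31)) = (37**2 - 30133)/(19421 - 76*(5 - 31)) = (1369 - 30133)/(19421 - 76*(-26)) = -28764/(19421 + 1976) = -28764/21397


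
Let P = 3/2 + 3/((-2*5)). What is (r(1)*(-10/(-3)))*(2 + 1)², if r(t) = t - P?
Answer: -6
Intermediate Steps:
P = 6/5 (P = 3*(½) + 3/(-10) = 3/2 + 3*(-⅒) = 3/2 - 3/10 = 6/5 ≈ 1.2000)
r(t) = -6/5 + t (r(t) = t - 1*6/5 = t - 6/5 = -6/5 + t)
(r(1)*(-10/(-3)))*(2 + 1)² = ((-6/5 + 1)*(-10/(-3)))*(2 + 1)² = -(-2)*(-1)/3*3² = -⅕*10/3*9 = -⅔*9 = -6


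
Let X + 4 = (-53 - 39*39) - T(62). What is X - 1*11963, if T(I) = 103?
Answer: -13644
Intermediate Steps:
X = -1681 (X = -4 + ((-53 - 39*39) - 1*103) = -4 + ((-53 - 1521) - 103) = -4 + (-1574 - 103) = -4 - 1677 = -1681)
X - 1*11963 = -1681 - 1*11963 = -1681 - 11963 = -13644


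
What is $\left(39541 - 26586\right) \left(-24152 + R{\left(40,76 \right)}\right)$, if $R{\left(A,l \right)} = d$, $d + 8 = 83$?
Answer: $-311917535$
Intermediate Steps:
$d = 75$ ($d = -8 + 83 = 75$)
$R{\left(A,l \right)} = 75$
$\left(39541 - 26586\right) \left(-24152 + R{\left(40,76 \right)}\right) = \left(39541 - 26586\right) \left(-24152 + 75\right) = 12955 \left(-24077\right) = -311917535$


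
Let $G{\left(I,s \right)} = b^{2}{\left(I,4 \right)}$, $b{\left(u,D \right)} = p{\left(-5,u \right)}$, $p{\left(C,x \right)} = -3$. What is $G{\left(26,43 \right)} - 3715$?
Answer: $-3706$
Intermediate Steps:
$b{\left(u,D \right)} = -3$
$G{\left(I,s \right)} = 9$ ($G{\left(I,s \right)} = \left(-3\right)^{2} = 9$)
$G{\left(26,43 \right)} - 3715 = 9 - 3715 = -3706$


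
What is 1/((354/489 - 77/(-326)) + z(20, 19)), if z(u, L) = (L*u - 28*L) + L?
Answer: -326/43045 ≈ -0.0075735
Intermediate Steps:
z(u, L) = -27*L + L*u (z(u, L) = (-28*L + L*u) + L = -27*L + L*u)
1/((354/489 - 77/(-326)) + z(20, 19)) = 1/((354/489 - 77/(-326)) + 19*(-27 + 20)) = 1/((354*(1/489) - 77*(-1/326)) + 19*(-7)) = 1/((118/163 + 77/326) - 133) = 1/(313/326 - 133) = 1/(-43045/326) = -326/43045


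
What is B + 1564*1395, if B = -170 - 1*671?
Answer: 2180939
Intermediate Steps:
B = -841 (B = -170 - 671 = -841)
B + 1564*1395 = -841 + 1564*1395 = -841 + 2181780 = 2180939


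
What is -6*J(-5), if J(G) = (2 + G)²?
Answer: -54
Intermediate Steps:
-6*J(-5) = -6*(2 - 5)² = -6*(-3)² = -6*9 = -54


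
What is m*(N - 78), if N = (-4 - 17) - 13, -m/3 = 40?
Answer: 13440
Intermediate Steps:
m = -120 (m = -3*40 = -120)
N = -34 (N = -21 - 13 = -34)
m*(N - 78) = -120*(-34 - 78) = -120*(-112) = 13440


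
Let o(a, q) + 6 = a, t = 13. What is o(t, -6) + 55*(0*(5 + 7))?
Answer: 7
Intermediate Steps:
o(a, q) = -6 + a
o(t, -6) + 55*(0*(5 + 7)) = (-6 + 13) + 55*(0*(5 + 7)) = 7 + 55*(0*12) = 7 + 55*0 = 7 + 0 = 7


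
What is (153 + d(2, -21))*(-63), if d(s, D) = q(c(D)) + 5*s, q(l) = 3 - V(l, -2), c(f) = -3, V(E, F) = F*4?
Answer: -10962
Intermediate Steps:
V(E, F) = 4*F
q(l) = 11 (q(l) = 3 - 4*(-2) = 3 - 1*(-8) = 3 + 8 = 11)
d(s, D) = 11 + 5*s
(153 + d(2, -21))*(-63) = (153 + (11 + 5*2))*(-63) = (153 + (11 + 10))*(-63) = (153 + 21)*(-63) = 174*(-63) = -10962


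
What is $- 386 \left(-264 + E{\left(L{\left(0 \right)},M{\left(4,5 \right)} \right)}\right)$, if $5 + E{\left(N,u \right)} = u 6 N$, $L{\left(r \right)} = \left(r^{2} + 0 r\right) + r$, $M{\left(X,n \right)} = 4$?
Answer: $103834$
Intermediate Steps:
$L{\left(r \right)} = r + r^{2}$ ($L{\left(r \right)} = \left(r^{2} + 0\right) + r = r^{2} + r = r + r^{2}$)
$E{\left(N,u \right)} = -5 + 6 N u$ ($E{\left(N,u \right)} = -5 + u 6 N = -5 + 6 u N = -5 + 6 N u$)
$- 386 \left(-264 + E{\left(L{\left(0 \right)},M{\left(4,5 \right)} \right)}\right) = - 386 \left(-264 - \left(5 - 6 \cdot 0 \left(1 + 0\right) 4\right)\right) = - 386 \left(-264 - \left(5 - 6 \cdot 0 \cdot 1 \cdot 4\right)\right) = - 386 \left(-264 - \left(5 + 0 \cdot 4\right)\right) = - 386 \left(-264 + \left(-5 + 0\right)\right) = - 386 \left(-264 - 5\right) = \left(-386\right) \left(-269\right) = 103834$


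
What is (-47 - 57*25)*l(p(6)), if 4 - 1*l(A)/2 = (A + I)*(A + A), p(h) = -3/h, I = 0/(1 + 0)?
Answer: -10304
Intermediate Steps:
I = 0 (I = 0/1 = 0*1 = 0)
l(A) = 8 - 4*A² (l(A) = 8 - 2*(A + 0)*(A + A) = 8 - 2*A*2*A = 8 - 4*A²)
(-47 - 57*25)*l(p(6)) = (-47 - 57*25)*(8 - 4*(-3/6)²) = (-47 - 1425)*(8 - 4*(-3*⅙)²) = -1472*(8 - 4*(-½)²) = -1472*(8 - 4*¼) = -1472*(8 - 1) = -1472*7 = -10304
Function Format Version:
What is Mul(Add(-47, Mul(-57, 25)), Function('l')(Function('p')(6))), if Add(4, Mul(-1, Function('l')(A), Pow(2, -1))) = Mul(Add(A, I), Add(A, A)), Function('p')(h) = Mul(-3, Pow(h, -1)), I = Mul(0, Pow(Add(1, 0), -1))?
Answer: -10304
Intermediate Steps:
I = 0 (I = Mul(0, Pow(1, -1)) = Mul(0, 1) = 0)
Function('l')(A) = Add(8, Mul(-4, Pow(A, 2))) (Function('l')(A) = Add(8, Mul(-2, Mul(Add(A, 0), Add(A, A)))) = Add(8, Mul(-2, Mul(A, Mul(2, A)))) = Add(8, Mul(-2, Mul(2, Pow(A, 2)))) = Add(8, Mul(-4, Pow(A, 2))))
Mul(Add(-47, Mul(-57, 25)), Function('l')(Function('p')(6))) = Mul(Add(-47, Mul(-57, 25)), Add(8, Mul(-4, Pow(Mul(-3, Pow(6, -1)), 2)))) = Mul(Add(-47, -1425), Add(8, Mul(-4, Pow(Mul(-3, Rational(1, 6)), 2)))) = Mul(-1472, Add(8, Mul(-4, Pow(Rational(-1, 2), 2)))) = Mul(-1472, Add(8, Mul(-4, Rational(1, 4)))) = Mul(-1472, Add(8, -1)) = Mul(-1472, 7) = -10304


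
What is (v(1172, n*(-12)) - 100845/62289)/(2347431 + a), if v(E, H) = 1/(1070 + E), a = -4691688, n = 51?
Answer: 2790521/4041728805186 ≈ 6.9043e-7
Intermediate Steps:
(v(1172, n*(-12)) - 100845/62289)/(2347431 + a) = (1/(1070 + 1172) - 100845/62289)/(2347431 - 4691688) = (1/2242 - 100845*1/62289)/(-2344257) = (1/2242 - 1245/769)*(-1/2344257) = -2790521/1724098*(-1/2344257) = 2790521/4041728805186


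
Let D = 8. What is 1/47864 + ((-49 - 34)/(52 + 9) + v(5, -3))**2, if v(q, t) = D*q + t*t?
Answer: 404203634025/178101944 ≈ 2269.5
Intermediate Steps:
v(q, t) = t**2 + 8*q (v(q, t) = 8*q + t*t = 8*q + t**2 = t**2 + 8*q)
1/47864 + ((-49 - 34)/(52 + 9) + v(5, -3))**2 = 1/47864 + ((-49 - 34)/(52 + 9) + ((-3)**2 + 8*5))**2 = 1/47864 + (-83/61 + (9 + 40))**2 = 1/47864 + (-83*1/61 + 49)**2 = 1/47864 + (-83/61 + 49)**2 = 1/47864 + (2906/61)**2 = 1/47864 + 8444836/3721 = 404203634025/178101944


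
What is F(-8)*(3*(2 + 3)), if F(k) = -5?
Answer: -75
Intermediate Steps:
F(-8)*(3*(2 + 3)) = -15*(2 + 3) = -15*5 = -5*15 = -75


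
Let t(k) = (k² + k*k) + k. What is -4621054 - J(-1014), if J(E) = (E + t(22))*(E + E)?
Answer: -4669726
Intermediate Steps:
t(k) = k + 2*k² (t(k) = (k² + k²) + k = 2*k² + k = k + 2*k²)
J(E) = 2*E*(990 + E) (J(E) = (E + 22*(1 + 2*22))*(E + E) = (E + 22*(1 + 44))*(2*E) = (E + 22*45)*(2*E) = (E + 990)*(2*E) = (990 + E)*(2*E) = 2*E*(990 + E))
-4621054 - J(-1014) = -4621054 - 2*(-1014)*(990 - 1014) = -4621054 - 2*(-1014)*(-24) = -4621054 - 1*48672 = -4621054 - 48672 = -4669726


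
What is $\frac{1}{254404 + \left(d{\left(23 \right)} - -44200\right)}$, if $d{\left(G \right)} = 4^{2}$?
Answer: $\frac{1}{298620} \approx 3.3487 \cdot 10^{-6}$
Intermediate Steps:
$d{\left(G \right)} = 16$
$\frac{1}{254404 + \left(d{\left(23 \right)} - -44200\right)} = \frac{1}{254404 + \left(16 - -44200\right)} = \frac{1}{254404 + \left(16 + 44200\right)} = \frac{1}{254404 + 44216} = \frac{1}{298620}$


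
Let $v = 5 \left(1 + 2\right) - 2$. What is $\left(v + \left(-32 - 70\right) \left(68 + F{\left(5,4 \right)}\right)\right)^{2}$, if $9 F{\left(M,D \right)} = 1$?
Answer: $\frac{432764809}{9} \approx 4.8085 \cdot 10^{7}$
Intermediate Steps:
$F{\left(M,D \right)} = \frac{1}{9}$ ($F{\left(M,D \right)} = \frac{1}{9} \cdot 1 = \frac{1}{9}$)
$v = 13$ ($v = 5 \cdot 3 - 2 = 15 - 2 = 13$)
$\left(v + \left(-32 - 70\right) \left(68 + F{\left(5,4 \right)}\right)\right)^{2} = \left(13 + \left(-32 - 70\right) \left(68 + \frac{1}{9}\right)\right)^{2} = \left(13 - \frac{20842}{3}\right)^{2} = \left(- \frac{20803}{3}\right)^{2} = \frac{432764809}{9}$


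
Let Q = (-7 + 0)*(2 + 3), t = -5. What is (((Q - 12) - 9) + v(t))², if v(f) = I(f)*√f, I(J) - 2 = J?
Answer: 3091 + 336*I*√5 ≈ 3091.0 + 751.32*I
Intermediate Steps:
Q = -35 (Q = -7*5 = -35)
I(J) = 2 + J
v(f) = √f*(2 + f) (v(f) = (2 + f)*√f = √f*(2 + f))
(((Q - 12) - 9) + v(t))² = (((-35 - 12) - 9) + √(-5)*(2 - 5))² = ((-47 - 9) + (I*√5)*(-3))² = (-56 - 3*I*√5)²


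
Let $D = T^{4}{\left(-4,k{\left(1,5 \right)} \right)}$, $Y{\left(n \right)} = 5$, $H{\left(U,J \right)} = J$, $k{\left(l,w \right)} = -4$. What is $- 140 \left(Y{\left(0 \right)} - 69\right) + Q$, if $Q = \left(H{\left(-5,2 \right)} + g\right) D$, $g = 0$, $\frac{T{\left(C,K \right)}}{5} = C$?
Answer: $328960$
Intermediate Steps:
$T{\left(C,K \right)} = 5 C$
$D = 160000$ ($D = \left(5 \left(-4\right)\right)^{4} = \left(-20\right)^{4} = 160000$)
$Q = 320000$ ($Q = \left(2 + 0\right) 160000 = 2 \cdot 160000 = 320000$)
$- 140 \left(Y{\left(0 \right)} - 69\right) + Q = - 140 \left(5 - 69\right) + 320000 = \left(-140\right) \left(-64\right) + 320000 = 8960 + 320000 = 328960$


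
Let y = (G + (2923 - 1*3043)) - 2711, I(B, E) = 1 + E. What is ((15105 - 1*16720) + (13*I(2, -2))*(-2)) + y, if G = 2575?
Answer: -1845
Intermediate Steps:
y = -256 (y = (2575 + (2923 - 1*3043)) - 2711 = (2575 + (2923 - 3043)) - 2711 = (2575 - 120) - 2711 = 2455 - 2711 = -256)
((15105 - 1*16720) + (13*I(2, -2))*(-2)) + y = ((15105 - 1*16720) + (13*(1 - 2))*(-2)) - 256 = ((15105 - 16720) + (13*(-1))*(-2)) - 256 = (-1615 - 13*(-2)) - 256 = (-1615 + 26) - 256 = -1589 - 256 = -1845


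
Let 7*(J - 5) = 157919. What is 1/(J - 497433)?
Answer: -7/3324077 ≈ -2.1058e-6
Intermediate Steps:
J = 157954/7 (J = 5 + (⅐)*157919 = 5 + 157919/7 = 157954/7 ≈ 22565.)
1/(J - 497433) = 1/(157954/7 - 497433) = 1/(-3324077/7) = -7/3324077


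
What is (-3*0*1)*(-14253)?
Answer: 0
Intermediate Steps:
(-3*0*1)*(-14253) = (0*1)*(-14253) = 0*(-14253) = 0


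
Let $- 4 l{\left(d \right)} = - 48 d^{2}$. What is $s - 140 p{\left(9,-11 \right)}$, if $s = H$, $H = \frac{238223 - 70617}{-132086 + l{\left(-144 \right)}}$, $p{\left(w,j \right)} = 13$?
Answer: $- \frac{106155057}{58373} \approx -1818.6$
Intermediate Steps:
$l{\left(d \right)} = 12 d^{2}$ ($l{\left(d \right)} = - \frac{\left(-48\right) d^{2}}{4} = 12 d^{2}$)
$H = \frac{83803}{58373}$ ($H = \frac{238223 - 70617}{-132086 + 12 \left(-144\right)^{2}} = \frac{167606}{-132086 + 12 \cdot 20736} = \frac{167606}{-132086 + 248832} = \frac{167606}{116746} = 167606 \cdot \frac{1}{116746} = \frac{83803}{58373} \approx 1.4356$)
$s = \frac{83803}{58373} \approx 1.4356$
$s - 140 p{\left(9,-11 \right)} = \frac{83803}{58373} - 140 \cdot 13 = \frac{83803}{58373} - 1820 = - \frac{106155057}{58373}$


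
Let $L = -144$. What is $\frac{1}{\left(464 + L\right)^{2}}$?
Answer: $\frac{1}{102400} \approx 9.7656 \cdot 10^{-6}$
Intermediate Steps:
$\frac{1}{\left(464 + L\right)^{2}} = \frac{1}{\left(464 - 144\right)^{2}} = \frac{1}{320^{2}} = \frac{1}{102400}$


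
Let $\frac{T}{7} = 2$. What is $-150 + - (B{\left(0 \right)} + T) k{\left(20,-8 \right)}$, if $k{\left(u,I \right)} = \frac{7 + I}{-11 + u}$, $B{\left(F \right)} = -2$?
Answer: $- \frac{446}{3} \approx -148.67$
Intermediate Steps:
$T = 14$ ($T = 7 \cdot 2 = 14$)
$k{\left(u,I \right)} = \frac{7 + I}{-11 + u}$
$-150 + - (B{\left(0 \right)} + T) k{\left(20,-8 \right)} = -150 + - (-2 + 14) \frac{7 - 8}{-11 + 20} = -150 + \left(-1\right) 12 \cdot \frac{1}{9} \left(-1\right) = -150 - 12 \cdot \frac{1}{9} \left(-1\right) = -150 - - \frac{4}{3} = -150 + \frac{4}{3} = - \frac{446}{3}$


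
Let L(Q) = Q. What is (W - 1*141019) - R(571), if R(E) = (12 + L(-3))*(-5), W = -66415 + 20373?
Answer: -187016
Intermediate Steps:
W = -46042
R(E) = -45 (R(E) = (12 - 3)*(-5) = 9*(-5) = -45)
(W - 1*141019) - R(571) = (-46042 - 1*141019) - 1*(-45) = (-46042 - 141019) + 45 = -187061 + 45 = -187016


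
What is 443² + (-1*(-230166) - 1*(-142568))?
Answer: 568983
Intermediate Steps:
443² + (-1*(-230166) - 1*(-142568)) = 196249 + (230166 + 142568) = 196249 + 372734 = 568983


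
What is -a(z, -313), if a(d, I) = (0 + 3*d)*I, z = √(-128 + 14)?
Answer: 939*I*√114 ≈ 10026.0*I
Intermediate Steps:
z = I*√114 (z = √(-114) = I*√114 ≈ 10.677*I)
a(d, I) = 3*I*d (a(d, I) = (3*d)*I = 3*I*d)
-a(z, -313) = -3*(-313)*I*√114 = -(-939)*I*√114 = 939*I*√114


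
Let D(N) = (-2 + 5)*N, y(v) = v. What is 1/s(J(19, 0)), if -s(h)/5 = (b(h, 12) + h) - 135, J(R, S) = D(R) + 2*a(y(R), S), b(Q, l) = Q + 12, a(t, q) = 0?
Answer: 1/45 ≈ 0.022222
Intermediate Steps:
b(Q, l) = 12 + Q
D(N) = 3*N
J(R, S) = 3*R (J(R, S) = 3*R + 2*0 = 3*R + 0 = 3*R)
s(h) = 615 - 10*h (s(h) = -5*(((12 + h) + h) - 135) = -5*((12 + 2*h) - 135) = -5*(-123 + 2*h) = 615 - 10*h)
1/s(J(19, 0)) = 1/(615 - 30*19) = 1/(615 - 10*57) = 1/(615 - 570) = 1/45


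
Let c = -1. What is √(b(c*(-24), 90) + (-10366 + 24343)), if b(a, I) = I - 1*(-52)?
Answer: √14119 ≈ 118.82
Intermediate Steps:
b(a, I) = 52 + I (b(a, I) = I + 52 = 52 + I)
√(b(c*(-24), 90) + (-10366 + 24343)) = √((52 + 90) + (-10366 + 24343)) = √(142 + 13977) = √14119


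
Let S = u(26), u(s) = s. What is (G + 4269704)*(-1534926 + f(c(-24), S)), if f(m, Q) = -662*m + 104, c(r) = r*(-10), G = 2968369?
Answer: -12259138716246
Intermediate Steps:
c(r) = -10*r
S = 26
f(m, Q) = 104 - 662*m
(G + 4269704)*(-1534926 + f(c(-24), S)) = (2968369 + 4269704)*(-1534926 + (104 - (-6620)*(-24))) = 7238073*(-1534926 + (104 - 662*240)) = 7238073*(-1534926 + (104 - 158880)) = 7238073*(-1534926 - 158776) = 7238073*(-1693702) = -12259138716246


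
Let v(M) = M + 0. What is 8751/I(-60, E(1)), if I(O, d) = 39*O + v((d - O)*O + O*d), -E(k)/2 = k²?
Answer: -2917/1900 ≈ -1.5353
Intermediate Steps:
E(k) = -2*k²
v(M) = M
I(O, d) = 39*O + O*d + O*(d - O) (I(O, d) = 39*O + ((d - O)*O + O*d) = 39*O + (O*(d - O) + O*d) = 39*O + (O*d + O*(d - O)) = 39*O + O*d + O*(d - O))
8751/I(-60, E(1)) = 8751/((-60*(39 - 1*(-60) + 2*(-2*1²)))) = 8751/((-60*(39 + 60 + 2*(-2*1)))) = 8751/((-60*(39 + 60 + 2*(-2)))) = 8751/((-60*(39 + 60 - 4))) = 8751/((-60*95)) = 8751/(-5700) = 8751*(-1/5700) = -2917/1900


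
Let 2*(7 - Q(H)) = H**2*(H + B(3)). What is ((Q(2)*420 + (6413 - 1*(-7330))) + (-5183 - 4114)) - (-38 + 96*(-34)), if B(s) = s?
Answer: 6488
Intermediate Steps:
Q(H) = 7 - H**2*(3 + H)/2 (Q(H) = 7 - H**2*(H + 3)/2 = 7 - H**2*(3 + H)/2)
((Q(2)*420 + (6413 - 1*(-7330))) + (-5183 - 4114)) - (-38 + 96*(-34)) = (((7 - 3/2*2**2 - 1/2*2**3)*420 + (6413 - 1*(-7330))) + (-5183 - 4114)) - (-38 + 96*(-34)) = (((7 - 3/2*4 - 1/2*8)*420 + (6413 + 7330)) - 9297) - (-38 - 3264) = (((7 - 6 - 4)*420 + 13743) - 9297) - 1*(-3302) = ((-3*420 + 13743) - 9297) + 3302 = ((-1260 + 13743) - 9297) + 3302 = (12483 - 9297) + 3302 = 3186 + 3302 = 6488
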